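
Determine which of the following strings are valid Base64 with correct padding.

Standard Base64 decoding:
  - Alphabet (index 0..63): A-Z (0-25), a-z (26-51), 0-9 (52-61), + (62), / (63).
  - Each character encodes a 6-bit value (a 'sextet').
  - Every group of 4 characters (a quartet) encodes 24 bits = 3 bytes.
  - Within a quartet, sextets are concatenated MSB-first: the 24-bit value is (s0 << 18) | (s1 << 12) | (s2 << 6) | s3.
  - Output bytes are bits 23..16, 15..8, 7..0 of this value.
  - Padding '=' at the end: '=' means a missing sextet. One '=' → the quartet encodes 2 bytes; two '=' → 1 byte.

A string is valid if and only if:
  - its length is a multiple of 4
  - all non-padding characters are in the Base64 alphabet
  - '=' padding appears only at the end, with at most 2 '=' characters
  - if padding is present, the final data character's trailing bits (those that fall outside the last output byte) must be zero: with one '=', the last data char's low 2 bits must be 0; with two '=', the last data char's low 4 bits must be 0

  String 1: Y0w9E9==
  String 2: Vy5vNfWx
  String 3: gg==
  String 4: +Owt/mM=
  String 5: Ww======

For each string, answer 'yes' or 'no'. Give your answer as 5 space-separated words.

Answer: no yes yes yes no

Derivation:
String 1: 'Y0w9E9==' → invalid (bad trailing bits)
String 2: 'Vy5vNfWx' → valid
String 3: 'gg==' → valid
String 4: '+Owt/mM=' → valid
String 5: 'Ww======' → invalid (6 pad chars (max 2))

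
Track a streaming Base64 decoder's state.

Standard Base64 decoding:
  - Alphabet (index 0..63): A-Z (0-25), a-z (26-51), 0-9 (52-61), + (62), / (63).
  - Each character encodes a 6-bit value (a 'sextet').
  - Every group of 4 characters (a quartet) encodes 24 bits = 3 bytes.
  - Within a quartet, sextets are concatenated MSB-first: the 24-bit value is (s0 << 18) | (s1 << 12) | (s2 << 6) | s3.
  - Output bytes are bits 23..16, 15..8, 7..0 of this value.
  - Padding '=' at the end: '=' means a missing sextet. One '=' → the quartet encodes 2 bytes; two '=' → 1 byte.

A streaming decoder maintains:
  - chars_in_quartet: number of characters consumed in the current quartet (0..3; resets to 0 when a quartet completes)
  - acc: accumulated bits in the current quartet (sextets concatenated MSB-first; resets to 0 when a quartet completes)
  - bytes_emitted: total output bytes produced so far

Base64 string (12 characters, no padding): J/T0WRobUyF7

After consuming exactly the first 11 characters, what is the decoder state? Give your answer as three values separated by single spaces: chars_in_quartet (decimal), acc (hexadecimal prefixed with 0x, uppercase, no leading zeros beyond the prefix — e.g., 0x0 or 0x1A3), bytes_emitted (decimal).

After char 0 ('J'=9): chars_in_quartet=1 acc=0x9 bytes_emitted=0
After char 1 ('/'=63): chars_in_quartet=2 acc=0x27F bytes_emitted=0
After char 2 ('T'=19): chars_in_quartet=3 acc=0x9FD3 bytes_emitted=0
After char 3 ('0'=52): chars_in_quartet=4 acc=0x27F4F4 -> emit 27 F4 F4, reset; bytes_emitted=3
After char 4 ('W'=22): chars_in_quartet=1 acc=0x16 bytes_emitted=3
After char 5 ('R'=17): chars_in_quartet=2 acc=0x591 bytes_emitted=3
After char 6 ('o'=40): chars_in_quartet=3 acc=0x16468 bytes_emitted=3
After char 7 ('b'=27): chars_in_quartet=4 acc=0x591A1B -> emit 59 1A 1B, reset; bytes_emitted=6
After char 8 ('U'=20): chars_in_quartet=1 acc=0x14 bytes_emitted=6
After char 9 ('y'=50): chars_in_quartet=2 acc=0x532 bytes_emitted=6
After char 10 ('F'=5): chars_in_quartet=3 acc=0x14C85 bytes_emitted=6

Answer: 3 0x14C85 6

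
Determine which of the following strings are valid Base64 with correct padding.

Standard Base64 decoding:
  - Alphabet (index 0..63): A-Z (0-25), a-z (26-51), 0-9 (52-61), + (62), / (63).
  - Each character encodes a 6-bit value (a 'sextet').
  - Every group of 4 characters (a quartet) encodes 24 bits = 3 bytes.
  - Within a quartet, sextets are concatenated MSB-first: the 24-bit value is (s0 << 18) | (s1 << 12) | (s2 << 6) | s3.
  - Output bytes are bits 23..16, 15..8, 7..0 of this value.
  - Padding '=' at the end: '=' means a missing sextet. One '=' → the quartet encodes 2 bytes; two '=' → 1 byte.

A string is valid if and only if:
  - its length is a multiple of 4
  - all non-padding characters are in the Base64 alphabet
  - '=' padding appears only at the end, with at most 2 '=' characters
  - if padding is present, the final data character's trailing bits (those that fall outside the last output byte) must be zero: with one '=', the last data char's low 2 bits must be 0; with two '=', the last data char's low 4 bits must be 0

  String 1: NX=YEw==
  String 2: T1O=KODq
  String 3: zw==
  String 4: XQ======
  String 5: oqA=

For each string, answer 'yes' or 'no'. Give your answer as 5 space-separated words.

String 1: 'NX=YEw==' → invalid (bad char(s): ['=']; '=' in middle)
String 2: 'T1O=KODq' → invalid (bad char(s): ['=']; '=' in middle)
String 3: 'zw==' → valid
String 4: 'XQ======' → invalid (6 pad chars (max 2))
String 5: 'oqA=' → valid

Answer: no no yes no yes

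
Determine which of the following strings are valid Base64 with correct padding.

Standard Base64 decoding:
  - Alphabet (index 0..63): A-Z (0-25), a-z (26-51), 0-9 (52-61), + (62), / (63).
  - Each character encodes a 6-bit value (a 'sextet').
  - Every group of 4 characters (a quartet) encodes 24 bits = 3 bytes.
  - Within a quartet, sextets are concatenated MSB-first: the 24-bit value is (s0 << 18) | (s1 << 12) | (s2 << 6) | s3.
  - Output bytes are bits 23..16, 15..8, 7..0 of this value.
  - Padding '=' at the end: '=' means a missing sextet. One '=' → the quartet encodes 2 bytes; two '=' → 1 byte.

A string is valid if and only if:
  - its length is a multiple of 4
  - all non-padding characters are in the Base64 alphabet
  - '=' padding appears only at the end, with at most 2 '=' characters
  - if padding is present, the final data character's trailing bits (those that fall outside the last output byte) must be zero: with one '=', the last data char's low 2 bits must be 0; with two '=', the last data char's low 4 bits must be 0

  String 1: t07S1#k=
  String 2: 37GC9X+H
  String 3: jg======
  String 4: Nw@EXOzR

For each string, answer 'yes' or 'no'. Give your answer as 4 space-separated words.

String 1: 't07S1#k=' → invalid (bad char(s): ['#'])
String 2: '37GC9X+H' → valid
String 3: 'jg======' → invalid (6 pad chars (max 2))
String 4: 'Nw@EXOzR' → invalid (bad char(s): ['@'])

Answer: no yes no no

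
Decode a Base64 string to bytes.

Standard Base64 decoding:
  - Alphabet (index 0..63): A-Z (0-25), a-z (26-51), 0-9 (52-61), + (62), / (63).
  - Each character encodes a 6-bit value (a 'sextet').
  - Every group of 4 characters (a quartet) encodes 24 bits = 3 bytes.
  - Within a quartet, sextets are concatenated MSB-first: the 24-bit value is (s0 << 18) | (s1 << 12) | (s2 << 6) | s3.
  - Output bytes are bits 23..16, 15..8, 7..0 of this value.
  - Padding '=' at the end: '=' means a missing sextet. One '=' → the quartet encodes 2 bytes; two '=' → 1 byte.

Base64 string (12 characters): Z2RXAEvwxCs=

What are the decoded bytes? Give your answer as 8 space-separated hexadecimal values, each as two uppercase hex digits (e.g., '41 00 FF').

Answer: 67 64 57 00 4B F0 C4 2B

Derivation:
After char 0 ('Z'=25): chars_in_quartet=1 acc=0x19 bytes_emitted=0
After char 1 ('2'=54): chars_in_quartet=2 acc=0x676 bytes_emitted=0
After char 2 ('R'=17): chars_in_quartet=3 acc=0x19D91 bytes_emitted=0
After char 3 ('X'=23): chars_in_quartet=4 acc=0x676457 -> emit 67 64 57, reset; bytes_emitted=3
After char 4 ('A'=0): chars_in_quartet=1 acc=0x0 bytes_emitted=3
After char 5 ('E'=4): chars_in_quartet=2 acc=0x4 bytes_emitted=3
After char 6 ('v'=47): chars_in_quartet=3 acc=0x12F bytes_emitted=3
After char 7 ('w'=48): chars_in_quartet=4 acc=0x4BF0 -> emit 00 4B F0, reset; bytes_emitted=6
After char 8 ('x'=49): chars_in_quartet=1 acc=0x31 bytes_emitted=6
After char 9 ('C'=2): chars_in_quartet=2 acc=0xC42 bytes_emitted=6
After char 10 ('s'=44): chars_in_quartet=3 acc=0x310AC bytes_emitted=6
Padding '=': partial quartet acc=0x310AC -> emit C4 2B; bytes_emitted=8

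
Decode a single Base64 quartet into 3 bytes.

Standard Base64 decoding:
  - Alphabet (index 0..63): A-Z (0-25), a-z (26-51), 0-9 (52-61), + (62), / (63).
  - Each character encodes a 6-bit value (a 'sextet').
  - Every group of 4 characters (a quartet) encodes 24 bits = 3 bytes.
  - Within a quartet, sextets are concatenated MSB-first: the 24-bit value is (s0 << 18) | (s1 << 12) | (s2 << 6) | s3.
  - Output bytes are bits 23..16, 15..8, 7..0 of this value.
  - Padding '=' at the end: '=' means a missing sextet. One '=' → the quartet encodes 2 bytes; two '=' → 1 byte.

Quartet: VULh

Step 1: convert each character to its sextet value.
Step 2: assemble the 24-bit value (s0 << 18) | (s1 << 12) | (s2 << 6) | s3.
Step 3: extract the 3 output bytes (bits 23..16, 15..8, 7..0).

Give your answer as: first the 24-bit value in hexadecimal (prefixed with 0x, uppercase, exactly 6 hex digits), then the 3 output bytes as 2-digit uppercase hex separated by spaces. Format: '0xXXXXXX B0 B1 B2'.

Sextets: V=21, U=20, L=11, h=33
24-bit: (21<<18) | (20<<12) | (11<<6) | 33
      = 0x540000 | 0x014000 | 0x0002C0 | 0x000021
      = 0x5542E1
Bytes: (v>>16)&0xFF=55, (v>>8)&0xFF=42, v&0xFF=E1

Answer: 0x5542E1 55 42 E1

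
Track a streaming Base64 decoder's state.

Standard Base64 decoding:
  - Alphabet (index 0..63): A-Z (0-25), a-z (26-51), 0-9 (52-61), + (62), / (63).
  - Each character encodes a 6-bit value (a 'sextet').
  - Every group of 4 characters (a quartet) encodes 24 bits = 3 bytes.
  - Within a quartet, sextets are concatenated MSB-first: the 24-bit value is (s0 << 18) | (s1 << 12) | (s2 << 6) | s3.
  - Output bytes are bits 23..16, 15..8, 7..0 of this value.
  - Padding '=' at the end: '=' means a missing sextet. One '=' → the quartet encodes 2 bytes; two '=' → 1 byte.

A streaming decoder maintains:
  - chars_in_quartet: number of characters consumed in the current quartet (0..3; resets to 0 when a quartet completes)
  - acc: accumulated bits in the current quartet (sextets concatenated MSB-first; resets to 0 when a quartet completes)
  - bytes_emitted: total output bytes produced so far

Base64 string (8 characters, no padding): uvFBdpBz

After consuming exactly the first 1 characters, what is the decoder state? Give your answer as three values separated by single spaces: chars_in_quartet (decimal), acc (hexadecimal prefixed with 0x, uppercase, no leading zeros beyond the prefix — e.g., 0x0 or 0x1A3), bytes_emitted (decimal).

After char 0 ('u'=46): chars_in_quartet=1 acc=0x2E bytes_emitted=0

Answer: 1 0x2E 0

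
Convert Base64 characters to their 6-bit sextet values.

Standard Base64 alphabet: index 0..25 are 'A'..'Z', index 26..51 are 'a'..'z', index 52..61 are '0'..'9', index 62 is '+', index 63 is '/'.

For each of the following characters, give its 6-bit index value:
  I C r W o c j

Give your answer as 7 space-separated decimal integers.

'I': A..Z range, ord('I') − ord('A') = 8
'C': A..Z range, ord('C') − ord('A') = 2
'r': a..z range, 26 + ord('r') − ord('a') = 43
'W': A..Z range, ord('W') − ord('A') = 22
'o': a..z range, 26 + ord('o') − ord('a') = 40
'c': a..z range, 26 + ord('c') − ord('a') = 28
'j': a..z range, 26 + ord('j') − ord('a') = 35

Answer: 8 2 43 22 40 28 35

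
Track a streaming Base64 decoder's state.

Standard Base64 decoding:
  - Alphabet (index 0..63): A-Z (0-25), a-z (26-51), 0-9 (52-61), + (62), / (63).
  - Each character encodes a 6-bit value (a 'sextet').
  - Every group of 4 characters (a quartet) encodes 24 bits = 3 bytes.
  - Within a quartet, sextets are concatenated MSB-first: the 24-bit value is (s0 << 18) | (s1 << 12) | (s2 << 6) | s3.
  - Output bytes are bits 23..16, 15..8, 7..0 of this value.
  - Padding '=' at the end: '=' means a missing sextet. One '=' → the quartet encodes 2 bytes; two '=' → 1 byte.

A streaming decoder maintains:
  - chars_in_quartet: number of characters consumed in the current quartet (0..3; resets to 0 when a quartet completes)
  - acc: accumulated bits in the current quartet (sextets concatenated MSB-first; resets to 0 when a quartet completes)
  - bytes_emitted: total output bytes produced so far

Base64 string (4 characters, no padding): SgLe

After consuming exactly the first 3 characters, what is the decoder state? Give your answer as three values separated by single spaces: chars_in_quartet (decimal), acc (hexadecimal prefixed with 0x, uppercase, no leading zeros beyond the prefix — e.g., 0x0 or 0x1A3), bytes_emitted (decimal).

Answer: 3 0x1280B 0

Derivation:
After char 0 ('S'=18): chars_in_quartet=1 acc=0x12 bytes_emitted=0
After char 1 ('g'=32): chars_in_quartet=2 acc=0x4A0 bytes_emitted=0
After char 2 ('L'=11): chars_in_quartet=3 acc=0x1280B bytes_emitted=0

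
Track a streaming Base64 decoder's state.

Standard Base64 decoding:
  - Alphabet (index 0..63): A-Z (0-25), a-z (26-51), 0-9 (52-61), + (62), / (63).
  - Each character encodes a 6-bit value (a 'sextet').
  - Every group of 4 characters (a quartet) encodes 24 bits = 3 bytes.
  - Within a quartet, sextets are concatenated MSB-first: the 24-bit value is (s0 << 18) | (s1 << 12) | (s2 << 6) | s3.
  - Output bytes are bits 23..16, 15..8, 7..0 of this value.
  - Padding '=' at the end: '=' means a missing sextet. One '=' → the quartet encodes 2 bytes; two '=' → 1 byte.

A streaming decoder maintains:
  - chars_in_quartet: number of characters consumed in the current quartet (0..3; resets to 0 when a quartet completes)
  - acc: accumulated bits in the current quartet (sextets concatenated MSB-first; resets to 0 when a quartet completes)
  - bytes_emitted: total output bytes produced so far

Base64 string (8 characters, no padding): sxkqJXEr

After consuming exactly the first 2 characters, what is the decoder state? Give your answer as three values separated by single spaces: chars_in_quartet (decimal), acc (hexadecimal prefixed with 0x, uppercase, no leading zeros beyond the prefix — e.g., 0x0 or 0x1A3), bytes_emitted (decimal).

Answer: 2 0xB31 0

Derivation:
After char 0 ('s'=44): chars_in_quartet=1 acc=0x2C bytes_emitted=0
After char 1 ('x'=49): chars_in_quartet=2 acc=0xB31 bytes_emitted=0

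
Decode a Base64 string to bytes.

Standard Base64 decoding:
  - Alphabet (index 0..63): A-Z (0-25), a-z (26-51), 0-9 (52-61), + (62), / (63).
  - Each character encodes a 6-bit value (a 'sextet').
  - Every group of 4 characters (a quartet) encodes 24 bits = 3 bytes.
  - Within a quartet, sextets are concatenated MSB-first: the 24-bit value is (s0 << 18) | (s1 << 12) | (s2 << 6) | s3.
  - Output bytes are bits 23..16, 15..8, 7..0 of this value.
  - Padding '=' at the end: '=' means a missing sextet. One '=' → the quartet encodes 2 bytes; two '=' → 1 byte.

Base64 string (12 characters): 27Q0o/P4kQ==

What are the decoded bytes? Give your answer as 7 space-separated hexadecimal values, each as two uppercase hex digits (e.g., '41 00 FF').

After char 0 ('2'=54): chars_in_quartet=1 acc=0x36 bytes_emitted=0
After char 1 ('7'=59): chars_in_quartet=2 acc=0xDBB bytes_emitted=0
After char 2 ('Q'=16): chars_in_quartet=3 acc=0x36ED0 bytes_emitted=0
After char 3 ('0'=52): chars_in_quartet=4 acc=0xDBB434 -> emit DB B4 34, reset; bytes_emitted=3
After char 4 ('o'=40): chars_in_quartet=1 acc=0x28 bytes_emitted=3
After char 5 ('/'=63): chars_in_quartet=2 acc=0xA3F bytes_emitted=3
After char 6 ('P'=15): chars_in_quartet=3 acc=0x28FCF bytes_emitted=3
After char 7 ('4'=56): chars_in_quartet=4 acc=0xA3F3F8 -> emit A3 F3 F8, reset; bytes_emitted=6
After char 8 ('k'=36): chars_in_quartet=1 acc=0x24 bytes_emitted=6
After char 9 ('Q'=16): chars_in_quartet=2 acc=0x910 bytes_emitted=6
Padding '==': partial quartet acc=0x910 -> emit 91; bytes_emitted=7

Answer: DB B4 34 A3 F3 F8 91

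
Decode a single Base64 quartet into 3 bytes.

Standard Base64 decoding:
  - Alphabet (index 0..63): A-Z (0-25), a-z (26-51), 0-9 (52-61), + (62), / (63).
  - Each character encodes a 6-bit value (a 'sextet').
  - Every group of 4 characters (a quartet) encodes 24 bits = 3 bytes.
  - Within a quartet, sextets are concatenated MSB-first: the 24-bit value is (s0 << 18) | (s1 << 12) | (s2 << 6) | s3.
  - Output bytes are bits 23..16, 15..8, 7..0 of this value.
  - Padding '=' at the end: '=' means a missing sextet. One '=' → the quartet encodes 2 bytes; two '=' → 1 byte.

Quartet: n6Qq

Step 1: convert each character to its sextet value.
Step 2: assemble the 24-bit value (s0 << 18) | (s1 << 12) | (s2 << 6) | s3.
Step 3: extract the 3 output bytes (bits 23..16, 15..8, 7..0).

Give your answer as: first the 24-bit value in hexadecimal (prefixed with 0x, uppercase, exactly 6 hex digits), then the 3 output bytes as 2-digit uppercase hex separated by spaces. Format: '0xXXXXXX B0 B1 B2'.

Sextets: n=39, 6=58, Q=16, q=42
24-bit: (39<<18) | (58<<12) | (16<<6) | 42
      = 0x9C0000 | 0x03A000 | 0x000400 | 0x00002A
      = 0x9FA42A
Bytes: (v>>16)&0xFF=9F, (v>>8)&0xFF=A4, v&0xFF=2A

Answer: 0x9FA42A 9F A4 2A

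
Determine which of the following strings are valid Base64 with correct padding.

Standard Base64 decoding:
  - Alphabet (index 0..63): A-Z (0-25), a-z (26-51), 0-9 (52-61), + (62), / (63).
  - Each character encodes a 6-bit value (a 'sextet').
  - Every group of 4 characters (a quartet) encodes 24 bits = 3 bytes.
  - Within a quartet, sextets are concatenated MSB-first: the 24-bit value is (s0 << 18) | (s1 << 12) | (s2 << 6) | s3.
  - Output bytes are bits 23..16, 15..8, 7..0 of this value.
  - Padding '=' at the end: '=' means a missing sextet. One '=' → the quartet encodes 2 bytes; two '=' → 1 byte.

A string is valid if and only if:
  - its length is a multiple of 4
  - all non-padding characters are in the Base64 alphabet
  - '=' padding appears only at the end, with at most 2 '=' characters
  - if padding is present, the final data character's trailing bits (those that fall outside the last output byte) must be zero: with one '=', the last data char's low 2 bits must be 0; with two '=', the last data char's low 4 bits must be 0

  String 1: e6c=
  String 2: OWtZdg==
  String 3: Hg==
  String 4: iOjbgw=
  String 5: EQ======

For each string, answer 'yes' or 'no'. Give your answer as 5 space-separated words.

Answer: yes yes yes no no

Derivation:
String 1: 'e6c=' → valid
String 2: 'OWtZdg==' → valid
String 3: 'Hg==' → valid
String 4: 'iOjbgw=' → invalid (len=7 not mult of 4)
String 5: 'EQ======' → invalid (6 pad chars (max 2))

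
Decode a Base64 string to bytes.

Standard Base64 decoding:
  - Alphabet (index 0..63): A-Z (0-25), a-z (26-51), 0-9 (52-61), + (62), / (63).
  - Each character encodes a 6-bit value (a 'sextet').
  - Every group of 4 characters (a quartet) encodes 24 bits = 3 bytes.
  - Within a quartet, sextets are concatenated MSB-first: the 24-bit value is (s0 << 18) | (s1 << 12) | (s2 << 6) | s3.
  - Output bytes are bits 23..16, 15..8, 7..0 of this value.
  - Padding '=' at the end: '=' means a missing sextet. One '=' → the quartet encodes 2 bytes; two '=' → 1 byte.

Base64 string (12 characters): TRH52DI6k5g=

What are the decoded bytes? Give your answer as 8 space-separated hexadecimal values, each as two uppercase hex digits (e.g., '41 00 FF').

After char 0 ('T'=19): chars_in_quartet=1 acc=0x13 bytes_emitted=0
After char 1 ('R'=17): chars_in_quartet=2 acc=0x4D1 bytes_emitted=0
After char 2 ('H'=7): chars_in_quartet=3 acc=0x13447 bytes_emitted=0
After char 3 ('5'=57): chars_in_quartet=4 acc=0x4D11F9 -> emit 4D 11 F9, reset; bytes_emitted=3
After char 4 ('2'=54): chars_in_quartet=1 acc=0x36 bytes_emitted=3
After char 5 ('D'=3): chars_in_quartet=2 acc=0xD83 bytes_emitted=3
After char 6 ('I'=8): chars_in_quartet=3 acc=0x360C8 bytes_emitted=3
After char 7 ('6'=58): chars_in_quartet=4 acc=0xD8323A -> emit D8 32 3A, reset; bytes_emitted=6
After char 8 ('k'=36): chars_in_quartet=1 acc=0x24 bytes_emitted=6
After char 9 ('5'=57): chars_in_quartet=2 acc=0x939 bytes_emitted=6
After char 10 ('g'=32): chars_in_quartet=3 acc=0x24E60 bytes_emitted=6
Padding '=': partial quartet acc=0x24E60 -> emit 93 98; bytes_emitted=8

Answer: 4D 11 F9 D8 32 3A 93 98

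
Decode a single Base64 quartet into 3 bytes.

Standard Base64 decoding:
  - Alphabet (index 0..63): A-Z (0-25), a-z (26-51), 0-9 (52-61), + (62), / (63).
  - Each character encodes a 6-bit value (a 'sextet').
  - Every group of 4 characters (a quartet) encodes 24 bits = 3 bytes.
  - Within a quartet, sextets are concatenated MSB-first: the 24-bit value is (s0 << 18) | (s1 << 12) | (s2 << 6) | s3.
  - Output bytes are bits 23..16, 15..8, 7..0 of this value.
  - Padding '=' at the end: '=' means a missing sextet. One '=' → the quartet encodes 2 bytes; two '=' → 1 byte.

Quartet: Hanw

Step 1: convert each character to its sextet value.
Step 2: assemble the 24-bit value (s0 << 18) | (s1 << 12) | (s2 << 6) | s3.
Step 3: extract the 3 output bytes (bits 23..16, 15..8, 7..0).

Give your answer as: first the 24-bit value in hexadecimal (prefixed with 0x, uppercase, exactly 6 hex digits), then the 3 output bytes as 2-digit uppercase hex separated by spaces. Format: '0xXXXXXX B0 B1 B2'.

Sextets: H=7, a=26, n=39, w=48
24-bit: (7<<18) | (26<<12) | (39<<6) | 48
      = 0x1C0000 | 0x01A000 | 0x0009C0 | 0x000030
      = 0x1DA9F0
Bytes: (v>>16)&0xFF=1D, (v>>8)&0xFF=A9, v&0xFF=F0

Answer: 0x1DA9F0 1D A9 F0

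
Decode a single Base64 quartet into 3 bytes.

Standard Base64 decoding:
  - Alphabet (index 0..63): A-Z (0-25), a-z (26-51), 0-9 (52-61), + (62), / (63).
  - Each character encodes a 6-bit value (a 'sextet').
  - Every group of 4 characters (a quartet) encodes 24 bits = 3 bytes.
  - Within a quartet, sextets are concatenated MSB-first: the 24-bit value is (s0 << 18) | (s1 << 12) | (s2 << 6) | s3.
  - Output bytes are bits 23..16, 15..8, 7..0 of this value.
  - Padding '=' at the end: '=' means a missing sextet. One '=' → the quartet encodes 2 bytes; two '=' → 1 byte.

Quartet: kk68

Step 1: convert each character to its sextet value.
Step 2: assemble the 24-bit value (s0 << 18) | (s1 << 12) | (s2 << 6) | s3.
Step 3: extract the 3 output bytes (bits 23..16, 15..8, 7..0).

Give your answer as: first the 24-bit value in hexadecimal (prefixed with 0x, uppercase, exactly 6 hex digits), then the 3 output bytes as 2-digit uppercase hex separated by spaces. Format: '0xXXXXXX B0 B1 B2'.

Sextets: k=36, k=36, 6=58, 8=60
24-bit: (36<<18) | (36<<12) | (58<<6) | 60
      = 0x900000 | 0x024000 | 0x000E80 | 0x00003C
      = 0x924EBC
Bytes: (v>>16)&0xFF=92, (v>>8)&0xFF=4E, v&0xFF=BC

Answer: 0x924EBC 92 4E BC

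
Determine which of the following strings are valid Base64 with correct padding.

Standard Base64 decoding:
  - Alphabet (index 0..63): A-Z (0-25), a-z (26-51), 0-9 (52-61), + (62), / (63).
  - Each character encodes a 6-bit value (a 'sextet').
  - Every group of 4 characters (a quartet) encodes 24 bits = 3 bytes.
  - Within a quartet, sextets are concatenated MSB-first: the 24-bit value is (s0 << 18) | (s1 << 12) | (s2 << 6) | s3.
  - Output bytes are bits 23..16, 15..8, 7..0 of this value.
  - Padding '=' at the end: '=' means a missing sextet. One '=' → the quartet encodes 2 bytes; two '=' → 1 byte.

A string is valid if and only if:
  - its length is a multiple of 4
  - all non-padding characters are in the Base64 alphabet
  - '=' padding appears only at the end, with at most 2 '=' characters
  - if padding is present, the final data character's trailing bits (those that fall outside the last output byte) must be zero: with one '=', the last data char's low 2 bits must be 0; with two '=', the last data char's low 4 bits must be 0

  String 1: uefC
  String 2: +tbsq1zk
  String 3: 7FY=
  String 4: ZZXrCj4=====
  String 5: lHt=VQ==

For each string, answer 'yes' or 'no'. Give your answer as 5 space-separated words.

Answer: yes yes yes no no

Derivation:
String 1: 'uefC' → valid
String 2: '+tbsq1zk' → valid
String 3: '7FY=' → valid
String 4: 'ZZXrCj4=====' → invalid (5 pad chars (max 2))
String 5: 'lHt=VQ==' → invalid (bad char(s): ['=']; '=' in middle)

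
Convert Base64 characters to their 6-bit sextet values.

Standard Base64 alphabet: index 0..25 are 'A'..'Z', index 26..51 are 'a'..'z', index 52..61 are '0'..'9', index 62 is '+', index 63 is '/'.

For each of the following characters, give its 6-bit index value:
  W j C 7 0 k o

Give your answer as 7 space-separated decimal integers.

'W': A..Z range, ord('W') − ord('A') = 22
'j': a..z range, 26 + ord('j') − ord('a') = 35
'C': A..Z range, ord('C') − ord('A') = 2
'7': 0..9 range, 52 + ord('7') − ord('0') = 59
'0': 0..9 range, 52 + ord('0') − ord('0') = 52
'k': a..z range, 26 + ord('k') − ord('a') = 36
'o': a..z range, 26 + ord('o') − ord('a') = 40

Answer: 22 35 2 59 52 36 40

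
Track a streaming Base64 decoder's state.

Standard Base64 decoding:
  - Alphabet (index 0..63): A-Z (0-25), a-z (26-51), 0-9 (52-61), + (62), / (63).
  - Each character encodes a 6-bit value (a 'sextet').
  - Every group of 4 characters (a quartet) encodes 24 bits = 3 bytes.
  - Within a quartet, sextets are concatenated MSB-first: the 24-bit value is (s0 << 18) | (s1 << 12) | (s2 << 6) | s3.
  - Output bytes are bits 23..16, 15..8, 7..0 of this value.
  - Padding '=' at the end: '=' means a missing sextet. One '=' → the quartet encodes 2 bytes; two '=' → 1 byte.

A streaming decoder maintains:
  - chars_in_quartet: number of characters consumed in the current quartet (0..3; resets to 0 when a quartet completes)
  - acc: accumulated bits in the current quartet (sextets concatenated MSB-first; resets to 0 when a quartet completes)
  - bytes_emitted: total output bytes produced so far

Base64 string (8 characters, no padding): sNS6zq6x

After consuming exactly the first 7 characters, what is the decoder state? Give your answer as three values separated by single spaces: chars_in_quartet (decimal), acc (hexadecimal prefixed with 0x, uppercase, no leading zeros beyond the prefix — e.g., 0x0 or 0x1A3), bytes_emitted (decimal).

After char 0 ('s'=44): chars_in_quartet=1 acc=0x2C bytes_emitted=0
After char 1 ('N'=13): chars_in_quartet=2 acc=0xB0D bytes_emitted=0
After char 2 ('S'=18): chars_in_quartet=3 acc=0x2C352 bytes_emitted=0
After char 3 ('6'=58): chars_in_quartet=4 acc=0xB0D4BA -> emit B0 D4 BA, reset; bytes_emitted=3
After char 4 ('z'=51): chars_in_quartet=1 acc=0x33 bytes_emitted=3
After char 5 ('q'=42): chars_in_quartet=2 acc=0xCEA bytes_emitted=3
After char 6 ('6'=58): chars_in_quartet=3 acc=0x33ABA bytes_emitted=3

Answer: 3 0x33ABA 3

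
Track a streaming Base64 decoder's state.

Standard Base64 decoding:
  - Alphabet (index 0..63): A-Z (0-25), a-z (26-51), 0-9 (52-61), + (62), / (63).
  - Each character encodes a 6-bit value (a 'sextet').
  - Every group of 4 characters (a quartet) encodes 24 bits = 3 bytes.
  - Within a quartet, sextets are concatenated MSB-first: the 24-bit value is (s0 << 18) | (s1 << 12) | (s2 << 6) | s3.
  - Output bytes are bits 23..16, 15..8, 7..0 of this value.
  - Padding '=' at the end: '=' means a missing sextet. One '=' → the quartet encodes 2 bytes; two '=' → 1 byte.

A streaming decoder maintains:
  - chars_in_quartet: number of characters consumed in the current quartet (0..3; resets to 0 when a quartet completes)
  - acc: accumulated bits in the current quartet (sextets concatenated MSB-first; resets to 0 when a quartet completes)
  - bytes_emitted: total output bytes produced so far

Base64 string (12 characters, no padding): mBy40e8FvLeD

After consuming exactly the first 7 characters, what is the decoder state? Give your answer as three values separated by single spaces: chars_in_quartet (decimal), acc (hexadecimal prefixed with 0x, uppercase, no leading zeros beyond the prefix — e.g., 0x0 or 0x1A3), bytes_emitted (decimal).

After char 0 ('m'=38): chars_in_quartet=1 acc=0x26 bytes_emitted=0
After char 1 ('B'=1): chars_in_quartet=2 acc=0x981 bytes_emitted=0
After char 2 ('y'=50): chars_in_quartet=3 acc=0x26072 bytes_emitted=0
After char 3 ('4'=56): chars_in_quartet=4 acc=0x981CB8 -> emit 98 1C B8, reset; bytes_emitted=3
After char 4 ('0'=52): chars_in_quartet=1 acc=0x34 bytes_emitted=3
After char 5 ('e'=30): chars_in_quartet=2 acc=0xD1E bytes_emitted=3
After char 6 ('8'=60): chars_in_quartet=3 acc=0x347BC bytes_emitted=3

Answer: 3 0x347BC 3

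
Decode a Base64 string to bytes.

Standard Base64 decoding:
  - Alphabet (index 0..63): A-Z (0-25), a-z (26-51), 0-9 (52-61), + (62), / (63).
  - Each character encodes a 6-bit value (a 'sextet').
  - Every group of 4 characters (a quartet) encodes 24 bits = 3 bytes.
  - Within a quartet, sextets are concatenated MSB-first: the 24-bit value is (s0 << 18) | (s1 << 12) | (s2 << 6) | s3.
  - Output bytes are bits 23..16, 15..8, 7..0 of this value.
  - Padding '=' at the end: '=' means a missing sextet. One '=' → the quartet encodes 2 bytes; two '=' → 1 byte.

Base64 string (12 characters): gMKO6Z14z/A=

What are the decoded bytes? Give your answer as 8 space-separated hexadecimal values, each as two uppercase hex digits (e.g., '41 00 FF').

Answer: 80 C2 8E E9 9D 78 CF F0

Derivation:
After char 0 ('g'=32): chars_in_quartet=1 acc=0x20 bytes_emitted=0
After char 1 ('M'=12): chars_in_quartet=2 acc=0x80C bytes_emitted=0
After char 2 ('K'=10): chars_in_quartet=3 acc=0x2030A bytes_emitted=0
After char 3 ('O'=14): chars_in_quartet=4 acc=0x80C28E -> emit 80 C2 8E, reset; bytes_emitted=3
After char 4 ('6'=58): chars_in_quartet=1 acc=0x3A bytes_emitted=3
After char 5 ('Z'=25): chars_in_quartet=2 acc=0xE99 bytes_emitted=3
After char 6 ('1'=53): chars_in_quartet=3 acc=0x3A675 bytes_emitted=3
After char 7 ('4'=56): chars_in_quartet=4 acc=0xE99D78 -> emit E9 9D 78, reset; bytes_emitted=6
After char 8 ('z'=51): chars_in_quartet=1 acc=0x33 bytes_emitted=6
After char 9 ('/'=63): chars_in_quartet=2 acc=0xCFF bytes_emitted=6
After char 10 ('A'=0): chars_in_quartet=3 acc=0x33FC0 bytes_emitted=6
Padding '=': partial quartet acc=0x33FC0 -> emit CF F0; bytes_emitted=8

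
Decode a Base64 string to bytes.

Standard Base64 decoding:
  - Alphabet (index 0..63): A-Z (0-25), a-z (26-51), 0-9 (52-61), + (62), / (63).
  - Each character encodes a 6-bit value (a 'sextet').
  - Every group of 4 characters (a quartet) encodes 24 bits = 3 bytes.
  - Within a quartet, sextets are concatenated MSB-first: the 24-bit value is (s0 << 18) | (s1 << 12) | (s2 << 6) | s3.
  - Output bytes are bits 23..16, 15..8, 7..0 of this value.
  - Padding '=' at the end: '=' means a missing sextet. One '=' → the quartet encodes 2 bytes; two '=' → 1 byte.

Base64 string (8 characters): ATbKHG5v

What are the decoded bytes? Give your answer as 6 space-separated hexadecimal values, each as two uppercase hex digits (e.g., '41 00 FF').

Answer: 01 36 CA 1C 6E 6F

Derivation:
After char 0 ('A'=0): chars_in_quartet=1 acc=0x0 bytes_emitted=0
After char 1 ('T'=19): chars_in_quartet=2 acc=0x13 bytes_emitted=0
After char 2 ('b'=27): chars_in_quartet=3 acc=0x4DB bytes_emitted=0
After char 3 ('K'=10): chars_in_quartet=4 acc=0x136CA -> emit 01 36 CA, reset; bytes_emitted=3
After char 4 ('H'=7): chars_in_quartet=1 acc=0x7 bytes_emitted=3
After char 5 ('G'=6): chars_in_quartet=2 acc=0x1C6 bytes_emitted=3
After char 6 ('5'=57): chars_in_quartet=3 acc=0x71B9 bytes_emitted=3
After char 7 ('v'=47): chars_in_quartet=4 acc=0x1C6E6F -> emit 1C 6E 6F, reset; bytes_emitted=6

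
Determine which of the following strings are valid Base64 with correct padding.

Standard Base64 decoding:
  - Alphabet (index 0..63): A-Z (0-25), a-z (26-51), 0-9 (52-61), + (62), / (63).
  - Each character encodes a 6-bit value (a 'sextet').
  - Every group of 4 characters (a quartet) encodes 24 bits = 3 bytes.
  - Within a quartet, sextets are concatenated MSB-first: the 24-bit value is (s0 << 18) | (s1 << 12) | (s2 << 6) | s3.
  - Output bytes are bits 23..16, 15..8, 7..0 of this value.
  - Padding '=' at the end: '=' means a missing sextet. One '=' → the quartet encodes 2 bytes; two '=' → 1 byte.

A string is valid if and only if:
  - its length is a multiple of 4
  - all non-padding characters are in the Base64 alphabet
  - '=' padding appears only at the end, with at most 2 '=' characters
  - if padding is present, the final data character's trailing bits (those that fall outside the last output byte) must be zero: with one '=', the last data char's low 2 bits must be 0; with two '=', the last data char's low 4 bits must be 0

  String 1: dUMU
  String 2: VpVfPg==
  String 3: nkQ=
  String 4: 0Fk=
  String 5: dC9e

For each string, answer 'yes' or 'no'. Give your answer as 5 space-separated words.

Answer: yes yes yes yes yes

Derivation:
String 1: 'dUMU' → valid
String 2: 'VpVfPg==' → valid
String 3: 'nkQ=' → valid
String 4: '0Fk=' → valid
String 5: 'dC9e' → valid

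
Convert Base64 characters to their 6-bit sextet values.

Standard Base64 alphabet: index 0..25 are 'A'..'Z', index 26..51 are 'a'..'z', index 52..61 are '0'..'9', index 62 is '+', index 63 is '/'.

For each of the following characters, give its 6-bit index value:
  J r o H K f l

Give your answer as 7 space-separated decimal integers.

'J': A..Z range, ord('J') − ord('A') = 9
'r': a..z range, 26 + ord('r') − ord('a') = 43
'o': a..z range, 26 + ord('o') − ord('a') = 40
'H': A..Z range, ord('H') − ord('A') = 7
'K': A..Z range, ord('K') − ord('A') = 10
'f': a..z range, 26 + ord('f') − ord('a') = 31
'l': a..z range, 26 + ord('l') − ord('a') = 37

Answer: 9 43 40 7 10 31 37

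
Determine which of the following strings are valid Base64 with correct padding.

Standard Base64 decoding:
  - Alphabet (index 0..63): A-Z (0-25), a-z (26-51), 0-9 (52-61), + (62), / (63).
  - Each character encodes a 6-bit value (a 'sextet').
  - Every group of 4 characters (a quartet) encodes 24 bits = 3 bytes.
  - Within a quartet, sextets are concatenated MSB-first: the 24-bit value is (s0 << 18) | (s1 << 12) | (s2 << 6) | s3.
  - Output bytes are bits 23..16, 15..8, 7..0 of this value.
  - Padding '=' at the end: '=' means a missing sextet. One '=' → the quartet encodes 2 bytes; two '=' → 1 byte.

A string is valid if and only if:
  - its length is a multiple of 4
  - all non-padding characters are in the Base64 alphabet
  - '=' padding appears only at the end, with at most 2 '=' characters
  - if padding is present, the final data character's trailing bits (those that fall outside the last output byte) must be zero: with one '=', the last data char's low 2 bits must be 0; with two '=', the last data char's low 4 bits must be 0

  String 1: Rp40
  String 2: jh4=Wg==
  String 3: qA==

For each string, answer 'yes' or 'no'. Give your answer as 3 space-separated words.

Answer: yes no yes

Derivation:
String 1: 'Rp40' → valid
String 2: 'jh4=Wg==' → invalid (bad char(s): ['=']; '=' in middle)
String 3: 'qA==' → valid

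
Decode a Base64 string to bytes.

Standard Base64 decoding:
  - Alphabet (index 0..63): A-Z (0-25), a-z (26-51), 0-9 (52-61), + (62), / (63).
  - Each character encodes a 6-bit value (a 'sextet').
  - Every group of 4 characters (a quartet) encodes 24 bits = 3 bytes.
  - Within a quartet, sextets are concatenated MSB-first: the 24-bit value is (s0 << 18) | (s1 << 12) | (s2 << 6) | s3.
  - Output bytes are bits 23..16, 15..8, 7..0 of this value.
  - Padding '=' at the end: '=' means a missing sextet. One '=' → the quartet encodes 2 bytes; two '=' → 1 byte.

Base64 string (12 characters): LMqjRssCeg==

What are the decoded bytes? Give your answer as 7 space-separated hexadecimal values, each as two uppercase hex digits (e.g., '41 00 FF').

After char 0 ('L'=11): chars_in_quartet=1 acc=0xB bytes_emitted=0
After char 1 ('M'=12): chars_in_quartet=2 acc=0x2CC bytes_emitted=0
After char 2 ('q'=42): chars_in_quartet=3 acc=0xB32A bytes_emitted=0
After char 3 ('j'=35): chars_in_quartet=4 acc=0x2CCAA3 -> emit 2C CA A3, reset; bytes_emitted=3
After char 4 ('R'=17): chars_in_quartet=1 acc=0x11 bytes_emitted=3
After char 5 ('s'=44): chars_in_quartet=2 acc=0x46C bytes_emitted=3
After char 6 ('s'=44): chars_in_quartet=3 acc=0x11B2C bytes_emitted=3
After char 7 ('C'=2): chars_in_quartet=4 acc=0x46CB02 -> emit 46 CB 02, reset; bytes_emitted=6
After char 8 ('e'=30): chars_in_quartet=1 acc=0x1E bytes_emitted=6
After char 9 ('g'=32): chars_in_quartet=2 acc=0x7A0 bytes_emitted=6
Padding '==': partial quartet acc=0x7A0 -> emit 7A; bytes_emitted=7

Answer: 2C CA A3 46 CB 02 7A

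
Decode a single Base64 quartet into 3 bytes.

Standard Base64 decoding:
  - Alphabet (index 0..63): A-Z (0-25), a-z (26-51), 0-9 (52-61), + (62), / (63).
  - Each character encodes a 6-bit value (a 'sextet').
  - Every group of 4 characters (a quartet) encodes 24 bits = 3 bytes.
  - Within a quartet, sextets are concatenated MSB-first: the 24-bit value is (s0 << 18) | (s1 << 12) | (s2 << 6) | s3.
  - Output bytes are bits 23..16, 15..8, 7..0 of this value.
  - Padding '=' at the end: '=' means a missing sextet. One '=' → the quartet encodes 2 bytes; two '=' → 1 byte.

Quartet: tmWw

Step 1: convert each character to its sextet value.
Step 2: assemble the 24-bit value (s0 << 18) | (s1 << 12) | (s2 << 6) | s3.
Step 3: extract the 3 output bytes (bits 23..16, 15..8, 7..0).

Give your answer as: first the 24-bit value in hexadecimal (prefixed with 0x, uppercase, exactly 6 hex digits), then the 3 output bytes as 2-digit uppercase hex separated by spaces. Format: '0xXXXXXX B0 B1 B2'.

Answer: 0xB665B0 B6 65 B0

Derivation:
Sextets: t=45, m=38, W=22, w=48
24-bit: (45<<18) | (38<<12) | (22<<6) | 48
      = 0xB40000 | 0x026000 | 0x000580 | 0x000030
      = 0xB665B0
Bytes: (v>>16)&0xFF=B6, (v>>8)&0xFF=65, v&0xFF=B0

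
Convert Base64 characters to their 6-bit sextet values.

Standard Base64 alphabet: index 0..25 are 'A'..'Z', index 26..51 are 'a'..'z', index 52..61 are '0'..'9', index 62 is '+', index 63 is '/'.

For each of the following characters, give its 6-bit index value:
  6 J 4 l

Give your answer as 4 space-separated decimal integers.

Answer: 58 9 56 37

Derivation:
'6': 0..9 range, 52 + ord('6') − ord('0') = 58
'J': A..Z range, ord('J') − ord('A') = 9
'4': 0..9 range, 52 + ord('4') − ord('0') = 56
'l': a..z range, 26 + ord('l') − ord('a') = 37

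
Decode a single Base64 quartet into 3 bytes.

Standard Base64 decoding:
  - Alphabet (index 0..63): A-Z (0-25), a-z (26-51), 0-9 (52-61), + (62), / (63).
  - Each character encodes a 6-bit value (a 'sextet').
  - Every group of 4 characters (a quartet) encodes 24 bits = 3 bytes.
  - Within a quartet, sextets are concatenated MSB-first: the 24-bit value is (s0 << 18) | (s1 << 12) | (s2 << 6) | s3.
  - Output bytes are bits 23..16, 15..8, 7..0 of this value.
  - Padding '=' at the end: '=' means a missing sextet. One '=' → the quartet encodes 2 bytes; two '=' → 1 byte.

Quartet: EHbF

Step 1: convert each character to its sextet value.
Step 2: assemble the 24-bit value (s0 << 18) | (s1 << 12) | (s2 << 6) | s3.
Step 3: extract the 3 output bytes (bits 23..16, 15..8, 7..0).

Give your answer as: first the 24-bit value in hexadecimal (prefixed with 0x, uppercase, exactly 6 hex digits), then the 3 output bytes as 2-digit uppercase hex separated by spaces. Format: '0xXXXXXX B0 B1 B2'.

Sextets: E=4, H=7, b=27, F=5
24-bit: (4<<18) | (7<<12) | (27<<6) | 5
      = 0x100000 | 0x007000 | 0x0006C0 | 0x000005
      = 0x1076C5
Bytes: (v>>16)&0xFF=10, (v>>8)&0xFF=76, v&0xFF=C5

Answer: 0x1076C5 10 76 C5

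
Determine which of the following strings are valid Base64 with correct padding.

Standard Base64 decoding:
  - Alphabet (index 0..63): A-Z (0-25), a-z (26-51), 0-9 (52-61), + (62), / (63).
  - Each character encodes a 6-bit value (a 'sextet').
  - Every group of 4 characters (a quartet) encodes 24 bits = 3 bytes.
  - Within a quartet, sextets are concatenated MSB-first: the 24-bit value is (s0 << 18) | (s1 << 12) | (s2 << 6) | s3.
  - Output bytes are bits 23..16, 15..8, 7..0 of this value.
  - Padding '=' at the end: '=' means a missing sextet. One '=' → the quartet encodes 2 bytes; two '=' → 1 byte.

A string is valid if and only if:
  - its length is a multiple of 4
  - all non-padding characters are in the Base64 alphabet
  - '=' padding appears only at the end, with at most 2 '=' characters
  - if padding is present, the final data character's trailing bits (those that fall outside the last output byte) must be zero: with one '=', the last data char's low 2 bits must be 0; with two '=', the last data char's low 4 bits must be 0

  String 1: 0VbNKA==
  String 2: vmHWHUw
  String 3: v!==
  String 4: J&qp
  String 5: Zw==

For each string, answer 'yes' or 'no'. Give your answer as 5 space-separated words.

String 1: '0VbNKA==' → valid
String 2: 'vmHWHUw' → invalid (len=7 not mult of 4)
String 3: 'v!==' → invalid (bad char(s): ['!'])
String 4: 'J&qp' → invalid (bad char(s): ['&'])
String 5: 'Zw==' → valid

Answer: yes no no no yes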